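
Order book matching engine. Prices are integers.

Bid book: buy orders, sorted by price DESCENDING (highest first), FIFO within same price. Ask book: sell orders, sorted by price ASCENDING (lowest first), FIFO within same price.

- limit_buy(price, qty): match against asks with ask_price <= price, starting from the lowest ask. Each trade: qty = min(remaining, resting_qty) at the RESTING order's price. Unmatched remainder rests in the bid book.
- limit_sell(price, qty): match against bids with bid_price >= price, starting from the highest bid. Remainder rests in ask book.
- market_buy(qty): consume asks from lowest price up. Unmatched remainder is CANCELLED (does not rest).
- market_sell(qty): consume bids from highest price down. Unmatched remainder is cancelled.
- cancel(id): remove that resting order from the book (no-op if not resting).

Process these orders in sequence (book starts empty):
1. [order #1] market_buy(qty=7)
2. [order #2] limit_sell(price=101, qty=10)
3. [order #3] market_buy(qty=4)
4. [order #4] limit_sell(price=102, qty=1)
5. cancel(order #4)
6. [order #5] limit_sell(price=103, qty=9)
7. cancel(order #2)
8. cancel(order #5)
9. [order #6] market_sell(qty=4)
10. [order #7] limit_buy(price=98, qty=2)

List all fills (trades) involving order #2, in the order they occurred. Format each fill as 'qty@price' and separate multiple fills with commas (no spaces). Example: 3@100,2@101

After op 1 [order #1] market_buy(qty=7): fills=none; bids=[-] asks=[-]
After op 2 [order #2] limit_sell(price=101, qty=10): fills=none; bids=[-] asks=[#2:10@101]
After op 3 [order #3] market_buy(qty=4): fills=#3x#2:4@101; bids=[-] asks=[#2:6@101]
After op 4 [order #4] limit_sell(price=102, qty=1): fills=none; bids=[-] asks=[#2:6@101 #4:1@102]
After op 5 cancel(order #4): fills=none; bids=[-] asks=[#2:6@101]
After op 6 [order #5] limit_sell(price=103, qty=9): fills=none; bids=[-] asks=[#2:6@101 #5:9@103]
After op 7 cancel(order #2): fills=none; bids=[-] asks=[#5:9@103]
After op 8 cancel(order #5): fills=none; bids=[-] asks=[-]
After op 9 [order #6] market_sell(qty=4): fills=none; bids=[-] asks=[-]
After op 10 [order #7] limit_buy(price=98, qty=2): fills=none; bids=[#7:2@98] asks=[-]

Answer: 4@101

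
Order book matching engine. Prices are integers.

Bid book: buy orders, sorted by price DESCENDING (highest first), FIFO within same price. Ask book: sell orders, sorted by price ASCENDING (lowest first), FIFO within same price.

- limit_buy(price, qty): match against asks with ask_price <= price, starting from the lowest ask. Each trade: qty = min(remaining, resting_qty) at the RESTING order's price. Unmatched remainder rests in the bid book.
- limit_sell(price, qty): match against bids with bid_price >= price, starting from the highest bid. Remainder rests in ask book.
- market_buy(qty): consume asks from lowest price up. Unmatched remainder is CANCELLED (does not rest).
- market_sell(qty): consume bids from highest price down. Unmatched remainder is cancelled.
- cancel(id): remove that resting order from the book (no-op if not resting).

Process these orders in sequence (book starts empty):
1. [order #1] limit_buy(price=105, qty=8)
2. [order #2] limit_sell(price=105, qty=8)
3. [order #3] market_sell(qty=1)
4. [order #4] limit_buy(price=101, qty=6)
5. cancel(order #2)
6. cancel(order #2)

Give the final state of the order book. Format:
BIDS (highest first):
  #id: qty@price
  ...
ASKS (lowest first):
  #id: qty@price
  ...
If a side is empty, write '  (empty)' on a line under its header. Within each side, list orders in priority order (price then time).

After op 1 [order #1] limit_buy(price=105, qty=8): fills=none; bids=[#1:8@105] asks=[-]
After op 2 [order #2] limit_sell(price=105, qty=8): fills=#1x#2:8@105; bids=[-] asks=[-]
After op 3 [order #3] market_sell(qty=1): fills=none; bids=[-] asks=[-]
After op 4 [order #4] limit_buy(price=101, qty=6): fills=none; bids=[#4:6@101] asks=[-]
After op 5 cancel(order #2): fills=none; bids=[#4:6@101] asks=[-]
After op 6 cancel(order #2): fills=none; bids=[#4:6@101] asks=[-]

Answer: BIDS (highest first):
  #4: 6@101
ASKS (lowest first):
  (empty)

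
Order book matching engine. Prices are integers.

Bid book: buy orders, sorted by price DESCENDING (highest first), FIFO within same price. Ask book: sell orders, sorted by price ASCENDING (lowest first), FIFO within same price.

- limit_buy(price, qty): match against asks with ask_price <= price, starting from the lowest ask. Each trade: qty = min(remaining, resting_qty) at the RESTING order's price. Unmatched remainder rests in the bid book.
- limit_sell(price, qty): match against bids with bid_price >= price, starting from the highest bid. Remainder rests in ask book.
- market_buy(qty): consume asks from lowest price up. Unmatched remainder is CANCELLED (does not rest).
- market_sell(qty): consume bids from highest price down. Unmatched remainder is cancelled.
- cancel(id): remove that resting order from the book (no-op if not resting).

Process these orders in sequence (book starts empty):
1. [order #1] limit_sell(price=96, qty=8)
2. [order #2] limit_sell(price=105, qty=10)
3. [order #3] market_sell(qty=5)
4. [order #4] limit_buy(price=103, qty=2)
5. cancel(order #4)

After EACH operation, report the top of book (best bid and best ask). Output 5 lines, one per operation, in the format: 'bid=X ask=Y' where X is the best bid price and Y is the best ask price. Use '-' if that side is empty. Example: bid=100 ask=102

After op 1 [order #1] limit_sell(price=96, qty=8): fills=none; bids=[-] asks=[#1:8@96]
After op 2 [order #2] limit_sell(price=105, qty=10): fills=none; bids=[-] asks=[#1:8@96 #2:10@105]
After op 3 [order #3] market_sell(qty=5): fills=none; bids=[-] asks=[#1:8@96 #2:10@105]
After op 4 [order #4] limit_buy(price=103, qty=2): fills=#4x#1:2@96; bids=[-] asks=[#1:6@96 #2:10@105]
After op 5 cancel(order #4): fills=none; bids=[-] asks=[#1:6@96 #2:10@105]

Answer: bid=- ask=96
bid=- ask=96
bid=- ask=96
bid=- ask=96
bid=- ask=96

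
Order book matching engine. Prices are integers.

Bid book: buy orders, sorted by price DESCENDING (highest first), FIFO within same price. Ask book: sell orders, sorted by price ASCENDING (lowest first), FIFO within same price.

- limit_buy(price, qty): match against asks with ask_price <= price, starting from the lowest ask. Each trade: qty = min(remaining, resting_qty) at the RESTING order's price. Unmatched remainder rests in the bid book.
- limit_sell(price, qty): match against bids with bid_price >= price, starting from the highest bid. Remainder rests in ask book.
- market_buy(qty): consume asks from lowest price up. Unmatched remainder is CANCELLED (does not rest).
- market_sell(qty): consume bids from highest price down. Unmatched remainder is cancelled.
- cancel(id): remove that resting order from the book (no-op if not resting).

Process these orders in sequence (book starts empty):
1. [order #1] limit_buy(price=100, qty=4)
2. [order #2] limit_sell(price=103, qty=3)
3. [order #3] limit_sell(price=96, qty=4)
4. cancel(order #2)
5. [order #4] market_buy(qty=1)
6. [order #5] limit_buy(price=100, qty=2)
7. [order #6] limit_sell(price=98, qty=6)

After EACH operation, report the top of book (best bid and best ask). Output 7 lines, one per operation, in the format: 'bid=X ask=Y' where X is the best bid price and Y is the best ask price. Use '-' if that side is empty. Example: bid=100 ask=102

Answer: bid=100 ask=-
bid=100 ask=103
bid=- ask=103
bid=- ask=-
bid=- ask=-
bid=100 ask=-
bid=- ask=98

Derivation:
After op 1 [order #1] limit_buy(price=100, qty=4): fills=none; bids=[#1:4@100] asks=[-]
After op 2 [order #2] limit_sell(price=103, qty=3): fills=none; bids=[#1:4@100] asks=[#2:3@103]
After op 3 [order #3] limit_sell(price=96, qty=4): fills=#1x#3:4@100; bids=[-] asks=[#2:3@103]
After op 4 cancel(order #2): fills=none; bids=[-] asks=[-]
After op 5 [order #4] market_buy(qty=1): fills=none; bids=[-] asks=[-]
After op 6 [order #5] limit_buy(price=100, qty=2): fills=none; bids=[#5:2@100] asks=[-]
After op 7 [order #6] limit_sell(price=98, qty=6): fills=#5x#6:2@100; bids=[-] asks=[#6:4@98]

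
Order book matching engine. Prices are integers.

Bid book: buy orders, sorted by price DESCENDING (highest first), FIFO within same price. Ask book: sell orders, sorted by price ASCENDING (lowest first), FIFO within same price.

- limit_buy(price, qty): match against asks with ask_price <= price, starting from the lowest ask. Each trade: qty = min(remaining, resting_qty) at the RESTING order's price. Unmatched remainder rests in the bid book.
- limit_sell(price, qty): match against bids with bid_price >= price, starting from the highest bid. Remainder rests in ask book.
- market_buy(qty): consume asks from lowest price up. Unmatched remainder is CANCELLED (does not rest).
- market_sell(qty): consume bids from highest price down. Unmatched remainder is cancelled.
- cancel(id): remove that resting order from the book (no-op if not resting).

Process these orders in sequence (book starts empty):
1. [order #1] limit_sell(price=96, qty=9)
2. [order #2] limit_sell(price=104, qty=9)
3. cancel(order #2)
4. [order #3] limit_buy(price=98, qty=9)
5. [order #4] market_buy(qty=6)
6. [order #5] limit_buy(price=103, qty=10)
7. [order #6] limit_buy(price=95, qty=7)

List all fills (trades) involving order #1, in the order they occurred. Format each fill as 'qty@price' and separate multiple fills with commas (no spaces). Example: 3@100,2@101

Answer: 9@96

Derivation:
After op 1 [order #1] limit_sell(price=96, qty=9): fills=none; bids=[-] asks=[#1:9@96]
After op 2 [order #2] limit_sell(price=104, qty=9): fills=none; bids=[-] asks=[#1:9@96 #2:9@104]
After op 3 cancel(order #2): fills=none; bids=[-] asks=[#1:9@96]
After op 4 [order #3] limit_buy(price=98, qty=9): fills=#3x#1:9@96; bids=[-] asks=[-]
After op 5 [order #4] market_buy(qty=6): fills=none; bids=[-] asks=[-]
After op 6 [order #5] limit_buy(price=103, qty=10): fills=none; bids=[#5:10@103] asks=[-]
After op 7 [order #6] limit_buy(price=95, qty=7): fills=none; bids=[#5:10@103 #6:7@95] asks=[-]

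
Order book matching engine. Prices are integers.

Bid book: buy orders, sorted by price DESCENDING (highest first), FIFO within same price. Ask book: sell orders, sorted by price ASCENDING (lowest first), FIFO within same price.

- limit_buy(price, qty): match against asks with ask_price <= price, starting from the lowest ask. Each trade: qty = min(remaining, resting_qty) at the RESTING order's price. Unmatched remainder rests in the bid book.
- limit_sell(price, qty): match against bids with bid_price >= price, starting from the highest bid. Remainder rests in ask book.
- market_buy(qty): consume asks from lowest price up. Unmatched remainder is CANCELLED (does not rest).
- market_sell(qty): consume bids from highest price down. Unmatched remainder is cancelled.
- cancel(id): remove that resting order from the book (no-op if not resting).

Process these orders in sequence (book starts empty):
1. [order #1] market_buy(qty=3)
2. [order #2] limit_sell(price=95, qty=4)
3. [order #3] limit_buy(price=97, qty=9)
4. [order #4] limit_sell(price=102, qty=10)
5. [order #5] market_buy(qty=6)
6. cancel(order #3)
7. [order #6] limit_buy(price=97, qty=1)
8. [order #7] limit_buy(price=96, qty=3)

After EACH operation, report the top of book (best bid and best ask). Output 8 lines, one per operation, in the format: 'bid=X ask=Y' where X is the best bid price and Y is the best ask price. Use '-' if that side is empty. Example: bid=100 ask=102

After op 1 [order #1] market_buy(qty=3): fills=none; bids=[-] asks=[-]
After op 2 [order #2] limit_sell(price=95, qty=4): fills=none; bids=[-] asks=[#2:4@95]
After op 3 [order #3] limit_buy(price=97, qty=9): fills=#3x#2:4@95; bids=[#3:5@97] asks=[-]
After op 4 [order #4] limit_sell(price=102, qty=10): fills=none; bids=[#3:5@97] asks=[#4:10@102]
After op 5 [order #5] market_buy(qty=6): fills=#5x#4:6@102; bids=[#3:5@97] asks=[#4:4@102]
After op 6 cancel(order #3): fills=none; bids=[-] asks=[#4:4@102]
After op 7 [order #6] limit_buy(price=97, qty=1): fills=none; bids=[#6:1@97] asks=[#4:4@102]
After op 8 [order #7] limit_buy(price=96, qty=3): fills=none; bids=[#6:1@97 #7:3@96] asks=[#4:4@102]

Answer: bid=- ask=-
bid=- ask=95
bid=97 ask=-
bid=97 ask=102
bid=97 ask=102
bid=- ask=102
bid=97 ask=102
bid=97 ask=102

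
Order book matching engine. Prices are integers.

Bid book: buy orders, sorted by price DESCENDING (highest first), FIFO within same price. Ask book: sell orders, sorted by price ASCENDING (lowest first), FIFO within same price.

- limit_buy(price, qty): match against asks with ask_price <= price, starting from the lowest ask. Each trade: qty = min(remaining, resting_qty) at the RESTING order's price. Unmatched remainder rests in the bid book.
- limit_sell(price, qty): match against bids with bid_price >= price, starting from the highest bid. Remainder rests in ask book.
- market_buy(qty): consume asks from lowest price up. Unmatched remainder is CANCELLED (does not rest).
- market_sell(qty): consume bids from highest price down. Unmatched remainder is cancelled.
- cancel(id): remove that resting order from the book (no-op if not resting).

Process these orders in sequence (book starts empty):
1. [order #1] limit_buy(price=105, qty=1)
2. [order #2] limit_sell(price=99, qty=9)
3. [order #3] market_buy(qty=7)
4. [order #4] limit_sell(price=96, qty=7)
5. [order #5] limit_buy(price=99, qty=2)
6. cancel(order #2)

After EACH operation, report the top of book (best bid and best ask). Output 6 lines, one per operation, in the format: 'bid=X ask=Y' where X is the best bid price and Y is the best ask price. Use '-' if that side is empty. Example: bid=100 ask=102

Answer: bid=105 ask=-
bid=- ask=99
bid=- ask=99
bid=- ask=96
bid=- ask=96
bid=- ask=96

Derivation:
After op 1 [order #1] limit_buy(price=105, qty=1): fills=none; bids=[#1:1@105] asks=[-]
After op 2 [order #2] limit_sell(price=99, qty=9): fills=#1x#2:1@105; bids=[-] asks=[#2:8@99]
After op 3 [order #3] market_buy(qty=7): fills=#3x#2:7@99; bids=[-] asks=[#2:1@99]
After op 4 [order #4] limit_sell(price=96, qty=7): fills=none; bids=[-] asks=[#4:7@96 #2:1@99]
After op 5 [order #5] limit_buy(price=99, qty=2): fills=#5x#4:2@96; bids=[-] asks=[#4:5@96 #2:1@99]
After op 6 cancel(order #2): fills=none; bids=[-] asks=[#4:5@96]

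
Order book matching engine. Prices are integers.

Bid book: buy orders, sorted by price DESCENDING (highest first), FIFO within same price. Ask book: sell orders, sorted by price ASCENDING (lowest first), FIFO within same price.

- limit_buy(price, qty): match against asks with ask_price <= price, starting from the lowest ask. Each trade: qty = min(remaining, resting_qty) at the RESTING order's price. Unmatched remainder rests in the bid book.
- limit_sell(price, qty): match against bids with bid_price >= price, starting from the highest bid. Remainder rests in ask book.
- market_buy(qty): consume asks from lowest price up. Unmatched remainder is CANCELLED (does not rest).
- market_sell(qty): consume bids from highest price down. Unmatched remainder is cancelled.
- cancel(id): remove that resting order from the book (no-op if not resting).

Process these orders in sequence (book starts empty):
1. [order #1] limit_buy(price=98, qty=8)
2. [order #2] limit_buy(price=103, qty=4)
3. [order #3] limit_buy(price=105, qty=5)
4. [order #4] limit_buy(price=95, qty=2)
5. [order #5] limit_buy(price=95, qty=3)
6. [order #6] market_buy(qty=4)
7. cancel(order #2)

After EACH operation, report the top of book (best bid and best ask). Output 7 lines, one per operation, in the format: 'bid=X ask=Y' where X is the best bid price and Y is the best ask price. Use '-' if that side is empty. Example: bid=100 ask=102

Answer: bid=98 ask=-
bid=103 ask=-
bid=105 ask=-
bid=105 ask=-
bid=105 ask=-
bid=105 ask=-
bid=105 ask=-

Derivation:
After op 1 [order #1] limit_buy(price=98, qty=8): fills=none; bids=[#1:8@98] asks=[-]
After op 2 [order #2] limit_buy(price=103, qty=4): fills=none; bids=[#2:4@103 #1:8@98] asks=[-]
After op 3 [order #3] limit_buy(price=105, qty=5): fills=none; bids=[#3:5@105 #2:4@103 #1:8@98] asks=[-]
After op 4 [order #4] limit_buy(price=95, qty=2): fills=none; bids=[#3:5@105 #2:4@103 #1:8@98 #4:2@95] asks=[-]
After op 5 [order #5] limit_buy(price=95, qty=3): fills=none; bids=[#3:5@105 #2:4@103 #1:8@98 #4:2@95 #5:3@95] asks=[-]
After op 6 [order #6] market_buy(qty=4): fills=none; bids=[#3:5@105 #2:4@103 #1:8@98 #4:2@95 #5:3@95] asks=[-]
After op 7 cancel(order #2): fills=none; bids=[#3:5@105 #1:8@98 #4:2@95 #5:3@95] asks=[-]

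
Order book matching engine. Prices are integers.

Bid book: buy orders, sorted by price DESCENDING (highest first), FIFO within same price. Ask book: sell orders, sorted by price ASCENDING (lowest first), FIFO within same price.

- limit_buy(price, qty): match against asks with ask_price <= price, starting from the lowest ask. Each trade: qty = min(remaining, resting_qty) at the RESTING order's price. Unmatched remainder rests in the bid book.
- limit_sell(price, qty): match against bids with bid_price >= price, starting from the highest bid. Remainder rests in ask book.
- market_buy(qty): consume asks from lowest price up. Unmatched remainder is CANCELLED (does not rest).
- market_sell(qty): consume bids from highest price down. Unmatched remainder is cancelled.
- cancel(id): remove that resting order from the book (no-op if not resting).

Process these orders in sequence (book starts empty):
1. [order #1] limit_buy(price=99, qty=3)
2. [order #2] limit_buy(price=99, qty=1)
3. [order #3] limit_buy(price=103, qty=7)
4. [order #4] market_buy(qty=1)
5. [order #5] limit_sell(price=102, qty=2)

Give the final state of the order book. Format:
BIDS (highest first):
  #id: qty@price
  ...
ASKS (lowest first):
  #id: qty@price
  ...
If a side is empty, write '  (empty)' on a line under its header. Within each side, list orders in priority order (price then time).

After op 1 [order #1] limit_buy(price=99, qty=3): fills=none; bids=[#1:3@99] asks=[-]
After op 2 [order #2] limit_buy(price=99, qty=1): fills=none; bids=[#1:3@99 #2:1@99] asks=[-]
After op 3 [order #3] limit_buy(price=103, qty=7): fills=none; bids=[#3:7@103 #1:3@99 #2:1@99] asks=[-]
After op 4 [order #4] market_buy(qty=1): fills=none; bids=[#3:7@103 #1:3@99 #2:1@99] asks=[-]
After op 5 [order #5] limit_sell(price=102, qty=2): fills=#3x#5:2@103; bids=[#3:5@103 #1:3@99 #2:1@99] asks=[-]

Answer: BIDS (highest first):
  #3: 5@103
  #1: 3@99
  #2: 1@99
ASKS (lowest first):
  (empty)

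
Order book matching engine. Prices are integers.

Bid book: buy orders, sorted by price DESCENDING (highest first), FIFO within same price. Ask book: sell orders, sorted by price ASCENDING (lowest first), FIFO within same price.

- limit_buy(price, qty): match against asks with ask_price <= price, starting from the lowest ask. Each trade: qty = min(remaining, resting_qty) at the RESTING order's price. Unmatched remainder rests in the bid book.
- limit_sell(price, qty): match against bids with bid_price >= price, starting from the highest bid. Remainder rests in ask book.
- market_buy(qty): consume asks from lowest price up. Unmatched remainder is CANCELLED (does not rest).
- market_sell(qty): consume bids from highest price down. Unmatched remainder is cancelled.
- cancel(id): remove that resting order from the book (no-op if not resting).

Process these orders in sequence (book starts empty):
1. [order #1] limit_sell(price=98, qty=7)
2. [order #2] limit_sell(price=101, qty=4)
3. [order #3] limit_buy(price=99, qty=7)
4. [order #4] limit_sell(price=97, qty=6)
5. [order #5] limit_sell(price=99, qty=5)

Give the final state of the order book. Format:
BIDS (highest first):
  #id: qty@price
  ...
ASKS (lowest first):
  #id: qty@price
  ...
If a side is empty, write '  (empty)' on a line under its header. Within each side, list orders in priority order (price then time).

After op 1 [order #1] limit_sell(price=98, qty=7): fills=none; bids=[-] asks=[#1:7@98]
After op 2 [order #2] limit_sell(price=101, qty=4): fills=none; bids=[-] asks=[#1:7@98 #2:4@101]
After op 3 [order #3] limit_buy(price=99, qty=7): fills=#3x#1:7@98; bids=[-] asks=[#2:4@101]
After op 4 [order #4] limit_sell(price=97, qty=6): fills=none; bids=[-] asks=[#4:6@97 #2:4@101]
After op 5 [order #5] limit_sell(price=99, qty=5): fills=none; bids=[-] asks=[#4:6@97 #5:5@99 #2:4@101]

Answer: BIDS (highest first):
  (empty)
ASKS (lowest first):
  #4: 6@97
  #5: 5@99
  #2: 4@101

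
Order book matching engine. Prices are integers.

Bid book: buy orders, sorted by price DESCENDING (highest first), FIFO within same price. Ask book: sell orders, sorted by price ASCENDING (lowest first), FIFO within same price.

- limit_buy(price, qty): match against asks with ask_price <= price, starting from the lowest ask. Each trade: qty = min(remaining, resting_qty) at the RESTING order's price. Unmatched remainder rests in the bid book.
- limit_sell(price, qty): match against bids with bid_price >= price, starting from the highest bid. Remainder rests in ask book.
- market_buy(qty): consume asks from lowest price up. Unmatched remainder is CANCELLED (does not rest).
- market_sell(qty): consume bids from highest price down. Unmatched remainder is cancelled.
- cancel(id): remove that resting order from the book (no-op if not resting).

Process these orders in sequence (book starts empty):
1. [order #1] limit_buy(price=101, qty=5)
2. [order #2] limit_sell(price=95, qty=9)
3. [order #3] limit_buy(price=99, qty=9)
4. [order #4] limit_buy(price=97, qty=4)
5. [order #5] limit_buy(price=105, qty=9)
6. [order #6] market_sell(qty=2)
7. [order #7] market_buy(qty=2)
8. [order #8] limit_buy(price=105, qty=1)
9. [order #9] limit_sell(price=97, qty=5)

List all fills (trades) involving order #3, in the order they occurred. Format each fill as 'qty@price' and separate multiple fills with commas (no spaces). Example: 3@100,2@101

After op 1 [order #1] limit_buy(price=101, qty=5): fills=none; bids=[#1:5@101] asks=[-]
After op 2 [order #2] limit_sell(price=95, qty=9): fills=#1x#2:5@101; bids=[-] asks=[#2:4@95]
After op 3 [order #3] limit_buy(price=99, qty=9): fills=#3x#2:4@95; bids=[#3:5@99] asks=[-]
After op 4 [order #4] limit_buy(price=97, qty=4): fills=none; bids=[#3:5@99 #4:4@97] asks=[-]
After op 5 [order #5] limit_buy(price=105, qty=9): fills=none; bids=[#5:9@105 #3:5@99 #4:4@97] asks=[-]
After op 6 [order #6] market_sell(qty=2): fills=#5x#6:2@105; bids=[#5:7@105 #3:5@99 #4:4@97] asks=[-]
After op 7 [order #7] market_buy(qty=2): fills=none; bids=[#5:7@105 #3:5@99 #4:4@97] asks=[-]
After op 8 [order #8] limit_buy(price=105, qty=1): fills=none; bids=[#5:7@105 #8:1@105 #3:5@99 #4:4@97] asks=[-]
After op 9 [order #9] limit_sell(price=97, qty=5): fills=#5x#9:5@105; bids=[#5:2@105 #8:1@105 #3:5@99 #4:4@97] asks=[-]

Answer: 4@95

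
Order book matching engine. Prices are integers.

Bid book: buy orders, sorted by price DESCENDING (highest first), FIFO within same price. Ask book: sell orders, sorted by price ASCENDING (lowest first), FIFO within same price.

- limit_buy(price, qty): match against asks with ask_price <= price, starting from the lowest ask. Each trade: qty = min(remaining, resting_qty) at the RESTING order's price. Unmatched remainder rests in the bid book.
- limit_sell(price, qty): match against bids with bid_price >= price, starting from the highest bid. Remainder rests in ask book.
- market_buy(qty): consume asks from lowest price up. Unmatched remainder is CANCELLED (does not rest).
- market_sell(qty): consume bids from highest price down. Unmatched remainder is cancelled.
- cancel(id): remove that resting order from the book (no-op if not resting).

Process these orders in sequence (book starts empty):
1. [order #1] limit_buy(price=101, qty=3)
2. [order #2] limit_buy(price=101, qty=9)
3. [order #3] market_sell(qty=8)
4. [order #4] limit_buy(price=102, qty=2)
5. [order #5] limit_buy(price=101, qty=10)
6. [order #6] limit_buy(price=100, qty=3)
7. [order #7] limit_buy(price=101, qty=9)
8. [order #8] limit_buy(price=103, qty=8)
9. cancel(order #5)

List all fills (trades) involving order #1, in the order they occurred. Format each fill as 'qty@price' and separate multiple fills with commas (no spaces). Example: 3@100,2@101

After op 1 [order #1] limit_buy(price=101, qty=3): fills=none; bids=[#1:3@101] asks=[-]
After op 2 [order #2] limit_buy(price=101, qty=9): fills=none; bids=[#1:3@101 #2:9@101] asks=[-]
After op 3 [order #3] market_sell(qty=8): fills=#1x#3:3@101 #2x#3:5@101; bids=[#2:4@101] asks=[-]
After op 4 [order #4] limit_buy(price=102, qty=2): fills=none; bids=[#4:2@102 #2:4@101] asks=[-]
After op 5 [order #5] limit_buy(price=101, qty=10): fills=none; bids=[#4:2@102 #2:4@101 #5:10@101] asks=[-]
After op 6 [order #6] limit_buy(price=100, qty=3): fills=none; bids=[#4:2@102 #2:4@101 #5:10@101 #6:3@100] asks=[-]
After op 7 [order #7] limit_buy(price=101, qty=9): fills=none; bids=[#4:2@102 #2:4@101 #5:10@101 #7:9@101 #6:3@100] asks=[-]
After op 8 [order #8] limit_buy(price=103, qty=8): fills=none; bids=[#8:8@103 #4:2@102 #2:4@101 #5:10@101 #7:9@101 #6:3@100] asks=[-]
After op 9 cancel(order #5): fills=none; bids=[#8:8@103 #4:2@102 #2:4@101 #7:9@101 #6:3@100] asks=[-]

Answer: 3@101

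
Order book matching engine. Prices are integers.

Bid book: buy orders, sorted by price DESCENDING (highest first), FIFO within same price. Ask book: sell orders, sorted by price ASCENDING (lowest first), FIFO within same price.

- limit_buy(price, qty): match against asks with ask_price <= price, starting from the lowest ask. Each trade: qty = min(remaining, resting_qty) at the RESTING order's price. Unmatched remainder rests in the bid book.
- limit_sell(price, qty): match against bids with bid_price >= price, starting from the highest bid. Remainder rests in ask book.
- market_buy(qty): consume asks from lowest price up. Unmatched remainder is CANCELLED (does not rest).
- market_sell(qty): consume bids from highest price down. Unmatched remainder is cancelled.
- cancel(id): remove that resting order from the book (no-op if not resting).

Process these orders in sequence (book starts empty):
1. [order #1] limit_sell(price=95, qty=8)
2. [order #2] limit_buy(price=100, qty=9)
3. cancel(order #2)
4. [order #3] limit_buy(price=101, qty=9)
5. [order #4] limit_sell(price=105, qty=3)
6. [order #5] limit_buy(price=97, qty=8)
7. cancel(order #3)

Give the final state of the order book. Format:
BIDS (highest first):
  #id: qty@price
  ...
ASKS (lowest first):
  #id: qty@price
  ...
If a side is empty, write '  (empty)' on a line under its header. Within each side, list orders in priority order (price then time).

Answer: BIDS (highest first):
  #5: 8@97
ASKS (lowest first):
  #4: 3@105

Derivation:
After op 1 [order #1] limit_sell(price=95, qty=8): fills=none; bids=[-] asks=[#1:8@95]
After op 2 [order #2] limit_buy(price=100, qty=9): fills=#2x#1:8@95; bids=[#2:1@100] asks=[-]
After op 3 cancel(order #2): fills=none; bids=[-] asks=[-]
After op 4 [order #3] limit_buy(price=101, qty=9): fills=none; bids=[#3:9@101] asks=[-]
After op 5 [order #4] limit_sell(price=105, qty=3): fills=none; bids=[#3:9@101] asks=[#4:3@105]
After op 6 [order #5] limit_buy(price=97, qty=8): fills=none; bids=[#3:9@101 #5:8@97] asks=[#4:3@105]
After op 7 cancel(order #3): fills=none; bids=[#5:8@97] asks=[#4:3@105]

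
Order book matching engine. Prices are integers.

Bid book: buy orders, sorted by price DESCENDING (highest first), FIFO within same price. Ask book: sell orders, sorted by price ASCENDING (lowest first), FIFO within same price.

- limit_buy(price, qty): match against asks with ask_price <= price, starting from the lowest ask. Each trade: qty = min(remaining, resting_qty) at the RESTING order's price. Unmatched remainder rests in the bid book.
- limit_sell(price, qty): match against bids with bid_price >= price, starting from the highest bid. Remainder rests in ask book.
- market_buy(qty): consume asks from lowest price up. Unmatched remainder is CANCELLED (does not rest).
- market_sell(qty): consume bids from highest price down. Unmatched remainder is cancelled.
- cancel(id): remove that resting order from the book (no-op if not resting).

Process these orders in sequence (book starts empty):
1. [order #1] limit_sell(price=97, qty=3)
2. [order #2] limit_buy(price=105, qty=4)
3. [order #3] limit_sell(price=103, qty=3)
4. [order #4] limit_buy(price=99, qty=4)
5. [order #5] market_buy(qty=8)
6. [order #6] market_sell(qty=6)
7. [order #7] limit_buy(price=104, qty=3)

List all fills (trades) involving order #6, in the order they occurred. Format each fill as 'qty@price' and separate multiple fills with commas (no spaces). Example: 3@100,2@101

After op 1 [order #1] limit_sell(price=97, qty=3): fills=none; bids=[-] asks=[#1:3@97]
After op 2 [order #2] limit_buy(price=105, qty=4): fills=#2x#1:3@97; bids=[#2:1@105] asks=[-]
After op 3 [order #3] limit_sell(price=103, qty=3): fills=#2x#3:1@105; bids=[-] asks=[#3:2@103]
After op 4 [order #4] limit_buy(price=99, qty=4): fills=none; bids=[#4:4@99] asks=[#3:2@103]
After op 5 [order #5] market_buy(qty=8): fills=#5x#3:2@103; bids=[#4:4@99] asks=[-]
After op 6 [order #6] market_sell(qty=6): fills=#4x#6:4@99; bids=[-] asks=[-]
After op 7 [order #7] limit_buy(price=104, qty=3): fills=none; bids=[#7:3@104] asks=[-]

Answer: 4@99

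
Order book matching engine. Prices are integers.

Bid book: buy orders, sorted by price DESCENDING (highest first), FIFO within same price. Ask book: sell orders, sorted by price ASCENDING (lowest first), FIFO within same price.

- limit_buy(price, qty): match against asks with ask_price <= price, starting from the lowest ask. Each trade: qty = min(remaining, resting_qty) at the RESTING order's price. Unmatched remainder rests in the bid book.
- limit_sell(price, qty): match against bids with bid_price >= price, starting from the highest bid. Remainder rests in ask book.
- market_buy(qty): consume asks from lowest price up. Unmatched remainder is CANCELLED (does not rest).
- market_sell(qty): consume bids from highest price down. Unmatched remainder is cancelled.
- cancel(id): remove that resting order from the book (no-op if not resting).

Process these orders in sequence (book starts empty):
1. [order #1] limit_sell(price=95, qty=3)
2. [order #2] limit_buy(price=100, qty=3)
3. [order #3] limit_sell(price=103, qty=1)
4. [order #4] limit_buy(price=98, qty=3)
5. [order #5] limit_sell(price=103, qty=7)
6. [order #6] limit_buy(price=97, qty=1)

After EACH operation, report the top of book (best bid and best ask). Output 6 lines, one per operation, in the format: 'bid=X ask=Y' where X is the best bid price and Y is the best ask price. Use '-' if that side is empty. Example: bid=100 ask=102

Answer: bid=- ask=95
bid=- ask=-
bid=- ask=103
bid=98 ask=103
bid=98 ask=103
bid=98 ask=103

Derivation:
After op 1 [order #1] limit_sell(price=95, qty=3): fills=none; bids=[-] asks=[#1:3@95]
After op 2 [order #2] limit_buy(price=100, qty=3): fills=#2x#1:3@95; bids=[-] asks=[-]
After op 3 [order #3] limit_sell(price=103, qty=1): fills=none; bids=[-] asks=[#3:1@103]
After op 4 [order #4] limit_buy(price=98, qty=3): fills=none; bids=[#4:3@98] asks=[#3:1@103]
After op 5 [order #5] limit_sell(price=103, qty=7): fills=none; bids=[#4:3@98] asks=[#3:1@103 #5:7@103]
After op 6 [order #6] limit_buy(price=97, qty=1): fills=none; bids=[#4:3@98 #6:1@97] asks=[#3:1@103 #5:7@103]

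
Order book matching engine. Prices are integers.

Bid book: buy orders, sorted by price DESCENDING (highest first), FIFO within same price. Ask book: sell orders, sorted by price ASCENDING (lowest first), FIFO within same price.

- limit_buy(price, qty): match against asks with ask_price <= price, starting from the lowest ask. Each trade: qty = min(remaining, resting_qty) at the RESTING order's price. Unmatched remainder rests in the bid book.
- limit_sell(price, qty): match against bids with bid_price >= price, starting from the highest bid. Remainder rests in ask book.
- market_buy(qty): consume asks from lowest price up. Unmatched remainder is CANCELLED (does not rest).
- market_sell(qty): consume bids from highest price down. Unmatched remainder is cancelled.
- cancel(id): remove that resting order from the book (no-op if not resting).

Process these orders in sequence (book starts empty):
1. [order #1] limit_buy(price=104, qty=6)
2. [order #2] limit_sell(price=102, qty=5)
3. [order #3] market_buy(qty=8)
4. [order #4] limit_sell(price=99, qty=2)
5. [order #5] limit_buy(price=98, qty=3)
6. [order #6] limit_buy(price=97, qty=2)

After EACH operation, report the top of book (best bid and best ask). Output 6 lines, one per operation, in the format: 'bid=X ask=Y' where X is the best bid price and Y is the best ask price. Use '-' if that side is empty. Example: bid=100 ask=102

Answer: bid=104 ask=-
bid=104 ask=-
bid=104 ask=-
bid=- ask=99
bid=98 ask=99
bid=98 ask=99

Derivation:
After op 1 [order #1] limit_buy(price=104, qty=6): fills=none; bids=[#1:6@104] asks=[-]
After op 2 [order #2] limit_sell(price=102, qty=5): fills=#1x#2:5@104; bids=[#1:1@104] asks=[-]
After op 3 [order #3] market_buy(qty=8): fills=none; bids=[#1:1@104] asks=[-]
After op 4 [order #4] limit_sell(price=99, qty=2): fills=#1x#4:1@104; bids=[-] asks=[#4:1@99]
After op 5 [order #5] limit_buy(price=98, qty=3): fills=none; bids=[#5:3@98] asks=[#4:1@99]
After op 6 [order #6] limit_buy(price=97, qty=2): fills=none; bids=[#5:3@98 #6:2@97] asks=[#4:1@99]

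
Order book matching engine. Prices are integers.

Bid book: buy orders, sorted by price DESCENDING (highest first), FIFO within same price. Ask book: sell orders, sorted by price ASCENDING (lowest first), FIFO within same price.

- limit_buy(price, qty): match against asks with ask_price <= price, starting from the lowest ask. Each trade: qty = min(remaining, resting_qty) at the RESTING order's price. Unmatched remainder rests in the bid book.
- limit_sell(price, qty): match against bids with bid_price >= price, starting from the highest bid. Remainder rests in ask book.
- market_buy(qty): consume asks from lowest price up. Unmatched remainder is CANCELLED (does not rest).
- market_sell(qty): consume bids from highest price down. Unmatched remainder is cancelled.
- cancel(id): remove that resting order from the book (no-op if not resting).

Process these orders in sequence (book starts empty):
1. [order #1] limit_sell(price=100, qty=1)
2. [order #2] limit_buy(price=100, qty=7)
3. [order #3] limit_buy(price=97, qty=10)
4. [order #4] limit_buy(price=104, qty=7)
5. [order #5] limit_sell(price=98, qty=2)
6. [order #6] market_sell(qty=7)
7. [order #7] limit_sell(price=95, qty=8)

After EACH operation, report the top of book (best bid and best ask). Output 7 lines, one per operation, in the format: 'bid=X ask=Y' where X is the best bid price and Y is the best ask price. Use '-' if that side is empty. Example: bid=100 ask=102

After op 1 [order #1] limit_sell(price=100, qty=1): fills=none; bids=[-] asks=[#1:1@100]
After op 2 [order #2] limit_buy(price=100, qty=7): fills=#2x#1:1@100; bids=[#2:6@100] asks=[-]
After op 3 [order #3] limit_buy(price=97, qty=10): fills=none; bids=[#2:6@100 #3:10@97] asks=[-]
After op 4 [order #4] limit_buy(price=104, qty=7): fills=none; bids=[#4:7@104 #2:6@100 #3:10@97] asks=[-]
After op 5 [order #5] limit_sell(price=98, qty=2): fills=#4x#5:2@104; bids=[#4:5@104 #2:6@100 #3:10@97] asks=[-]
After op 6 [order #6] market_sell(qty=7): fills=#4x#6:5@104 #2x#6:2@100; bids=[#2:4@100 #3:10@97] asks=[-]
After op 7 [order #7] limit_sell(price=95, qty=8): fills=#2x#7:4@100 #3x#7:4@97; bids=[#3:6@97] asks=[-]

Answer: bid=- ask=100
bid=100 ask=-
bid=100 ask=-
bid=104 ask=-
bid=104 ask=-
bid=100 ask=-
bid=97 ask=-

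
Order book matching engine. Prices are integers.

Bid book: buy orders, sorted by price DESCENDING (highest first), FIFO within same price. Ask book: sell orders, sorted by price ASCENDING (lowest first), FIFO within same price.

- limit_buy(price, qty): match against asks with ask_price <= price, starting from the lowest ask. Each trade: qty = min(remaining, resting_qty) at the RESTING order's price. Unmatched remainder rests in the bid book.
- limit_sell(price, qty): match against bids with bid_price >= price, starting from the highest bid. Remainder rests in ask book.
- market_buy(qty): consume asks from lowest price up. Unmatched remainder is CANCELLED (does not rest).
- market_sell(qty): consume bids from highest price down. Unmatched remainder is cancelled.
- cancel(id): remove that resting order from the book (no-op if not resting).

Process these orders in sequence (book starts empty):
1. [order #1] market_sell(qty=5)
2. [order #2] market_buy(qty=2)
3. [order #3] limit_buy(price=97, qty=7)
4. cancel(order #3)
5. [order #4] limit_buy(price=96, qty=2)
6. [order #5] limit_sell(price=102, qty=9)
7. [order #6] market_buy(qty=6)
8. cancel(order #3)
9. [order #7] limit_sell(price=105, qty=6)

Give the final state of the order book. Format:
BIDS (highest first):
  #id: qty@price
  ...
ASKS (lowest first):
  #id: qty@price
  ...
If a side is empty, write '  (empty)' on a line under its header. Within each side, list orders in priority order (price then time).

Answer: BIDS (highest first):
  #4: 2@96
ASKS (lowest first):
  #5: 3@102
  #7: 6@105

Derivation:
After op 1 [order #1] market_sell(qty=5): fills=none; bids=[-] asks=[-]
After op 2 [order #2] market_buy(qty=2): fills=none; bids=[-] asks=[-]
After op 3 [order #3] limit_buy(price=97, qty=7): fills=none; bids=[#3:7@97] asks=[-]
After op 4 cancel(order #3): fills=none; bids=[-] asks=[-]
After op 5 [order #4] limit_buy(price=96, qty=2): fills=none; bids=[#4:2@96] asks=[-]
After op 6 [order #5] limit_sell(price=102, qty=9): fills=none; bids=[#4:2@96] asks=[#5:9@102]
After op 7 [order #6] market_buy(qty=6): fills=#6x#5:6@102; bids=[#4:2@96] asks=[#5:3@102]
After op 8 cancel(order #3): fills=none; bids=[#4:2@96] asks=[#5:3@102]
After op 9 [order #7] limit_sell(price=105, qty=6): fills=none; bids=[#4:2@96] asks=[#5:3@102 #7:6@105]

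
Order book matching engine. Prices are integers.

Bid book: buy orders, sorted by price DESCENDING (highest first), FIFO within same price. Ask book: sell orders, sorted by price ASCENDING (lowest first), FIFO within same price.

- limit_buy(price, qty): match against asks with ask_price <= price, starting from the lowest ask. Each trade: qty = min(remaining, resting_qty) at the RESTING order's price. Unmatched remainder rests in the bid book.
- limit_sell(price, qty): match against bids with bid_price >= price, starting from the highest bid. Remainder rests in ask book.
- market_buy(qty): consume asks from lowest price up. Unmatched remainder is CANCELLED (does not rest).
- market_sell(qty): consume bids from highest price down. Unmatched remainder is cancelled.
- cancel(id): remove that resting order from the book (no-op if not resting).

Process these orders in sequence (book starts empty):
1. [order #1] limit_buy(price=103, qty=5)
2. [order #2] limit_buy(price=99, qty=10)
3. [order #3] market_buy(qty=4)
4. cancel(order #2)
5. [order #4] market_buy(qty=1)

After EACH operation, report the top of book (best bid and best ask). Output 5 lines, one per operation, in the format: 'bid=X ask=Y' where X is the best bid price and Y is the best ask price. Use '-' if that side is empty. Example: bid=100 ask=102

Answer: bid=103 ask=-
bid=103 ask=-
bid=103 ask=-
bid=103 ask=-
bid=103 ask=-

Derivation:
After op 1 [order #1] limit_buy(price=103, qty=5): fills=none; bids=[#1:5@103] asks=[-]
After op 2 [order #2] limit_buy(price=99, qty=10): fills=none; bids=[#1:5@103 #2:10@99] asks=[-]
After op 3 [order #3] market_buy(qty=4): fills=none; bids=[#1:5@103 #2:10@99] asks=[-]
After op 4 cancel(order #2): fills=none; bids=[#1:5@103] asks=[-]
After op 5 [order #4] market_buy(qty=1): fills=none; bids=[#1:5@103] asks=[-]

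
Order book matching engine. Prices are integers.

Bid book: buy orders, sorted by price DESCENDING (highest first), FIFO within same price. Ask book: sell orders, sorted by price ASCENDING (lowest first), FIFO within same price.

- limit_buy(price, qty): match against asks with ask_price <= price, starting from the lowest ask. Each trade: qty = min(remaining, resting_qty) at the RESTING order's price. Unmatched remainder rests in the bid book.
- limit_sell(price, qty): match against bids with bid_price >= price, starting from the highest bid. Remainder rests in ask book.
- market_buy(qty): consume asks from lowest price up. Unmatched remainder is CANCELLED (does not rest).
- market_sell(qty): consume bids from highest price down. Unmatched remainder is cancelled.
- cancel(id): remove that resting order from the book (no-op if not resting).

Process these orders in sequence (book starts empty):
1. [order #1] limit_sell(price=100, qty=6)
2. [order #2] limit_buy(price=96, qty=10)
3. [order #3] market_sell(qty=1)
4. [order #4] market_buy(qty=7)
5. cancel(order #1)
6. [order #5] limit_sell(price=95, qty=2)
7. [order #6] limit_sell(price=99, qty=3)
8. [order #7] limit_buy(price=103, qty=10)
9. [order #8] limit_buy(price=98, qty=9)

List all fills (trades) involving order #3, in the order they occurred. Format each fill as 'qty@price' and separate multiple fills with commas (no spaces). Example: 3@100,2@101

Answer: 1@96

Derivation:
After op 1 [order #1] limit_sell(price=100, qty=6): fills=none; bids=[-] asks=[#1:6@100]
After op 2 [order #2] limit_buy(price=96, qty=10): fills=none; bids=[#2:10@96] asks=[#1:6@100]
After op 3 [order #3] market_sell(qty=1): fills=#2x#3:1@96; bids=[#2:9@96] asks=[#1:6@100]
After op 4 [order #4] market_buy(qty=7): fills=#4x#1:6@100; bids=[#2:9@96] asks=[-]
After op 5 cancel(order #1): fills=none; bids=[#2:9@96] asks=[-]
After op 6 [order #5] limit_sell(price=95, qty=2): fills=#2x#5:2@96; bids=[#2:7@96] asks=[-]
After op 7 [order #6] limit_sell(price=99, qty=3): fills=none; bids=[#2:7@96] asks=[#6:3@99]
After op 8 [order #7] limit_buy(price=103, qty=10): fills=#7x#6:3@99; bids=[#7:7@103 #2:7@96] asks=[-]
After op 9 [order #8] limit_buy(price=98, qty=9): fills=none; bids=[#7:7@103 #8:9@98 #2:7@96] asks=[-]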